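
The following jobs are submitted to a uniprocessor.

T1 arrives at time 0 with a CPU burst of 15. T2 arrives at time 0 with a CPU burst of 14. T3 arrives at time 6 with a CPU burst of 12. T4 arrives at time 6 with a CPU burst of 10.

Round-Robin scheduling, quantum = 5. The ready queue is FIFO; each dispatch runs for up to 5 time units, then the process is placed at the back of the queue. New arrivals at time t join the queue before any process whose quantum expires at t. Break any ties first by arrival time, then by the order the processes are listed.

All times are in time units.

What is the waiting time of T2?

Schedule: | T1 0-5 | T2 5-10 | T1 10-15 | T3 15-20 | T4 20-25 | T2 25-30 | T1 30-35 | T3 35-40 | T4 40-45 | T2 45-49 | T3 49-51 |
Completion: T1=35  T2=49  T3=51  T4=45
Turnaround (C−A): T1=35  T2=49  T3=45  T4=39
Waiting(T2) = turnaround − burst = 49 − 14 = 35

35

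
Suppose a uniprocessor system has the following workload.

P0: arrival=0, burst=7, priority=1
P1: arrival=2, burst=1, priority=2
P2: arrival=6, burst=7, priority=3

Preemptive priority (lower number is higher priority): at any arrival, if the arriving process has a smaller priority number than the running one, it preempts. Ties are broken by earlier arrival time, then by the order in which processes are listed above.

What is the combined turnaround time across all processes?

Timeline: | P0 0-7 | P1 7-8 | P2 8-15 |
Completion: P0=7  P1=8  P2=15
Turnaround (C−A): P0=7  P1=6  P2=9
Turnaround = completion − arrival: P0=7, P1=6, P2=9
Total turnaround = 7 + 6 + 9 = 22

22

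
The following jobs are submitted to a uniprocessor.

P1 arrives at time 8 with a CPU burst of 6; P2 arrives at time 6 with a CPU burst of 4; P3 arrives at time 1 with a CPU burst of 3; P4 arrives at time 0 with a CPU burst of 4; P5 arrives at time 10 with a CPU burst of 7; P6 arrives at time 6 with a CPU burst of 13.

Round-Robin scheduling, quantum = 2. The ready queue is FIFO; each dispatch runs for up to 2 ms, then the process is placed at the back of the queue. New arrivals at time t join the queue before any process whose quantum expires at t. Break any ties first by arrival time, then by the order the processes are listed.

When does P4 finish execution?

Timeline: | P4 0-2 | P3 2-4 | P4 4-6 | P3 6-7 | P2 7-9 | P6 9-11 | P1 11-13 | P2 13-15 | P5 15-17 | P6 17-19 | P1 19-21 | P5 21-23 | P6 23-25 | P1 25-27 | P5 27-29 | P6 29-31 | P5 31-32 | P6 32-37 |
Completion: P1=27  P2=15  P3=7  P4=6  P5=32  P6=37
Turnaround (C−A): P1=19  P2=9  P3=6  P4=6  P5=22  P6=31

6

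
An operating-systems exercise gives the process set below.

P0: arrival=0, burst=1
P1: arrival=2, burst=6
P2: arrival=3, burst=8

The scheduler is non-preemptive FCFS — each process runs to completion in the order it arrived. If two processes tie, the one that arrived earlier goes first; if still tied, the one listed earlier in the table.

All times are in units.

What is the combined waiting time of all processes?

5

Gantt: | P0 0-1 | idle 1-2 | P1 2-8 | P2 8-16 |
Completion: P0=1  P1=8  P2=16
Turnaround (C−A): P0=1  P1=6  P2=13
Waiting = turnaround − burst: P0=0, P1=0, P2=5
Total waiting = 0 + 0 + 5 = 5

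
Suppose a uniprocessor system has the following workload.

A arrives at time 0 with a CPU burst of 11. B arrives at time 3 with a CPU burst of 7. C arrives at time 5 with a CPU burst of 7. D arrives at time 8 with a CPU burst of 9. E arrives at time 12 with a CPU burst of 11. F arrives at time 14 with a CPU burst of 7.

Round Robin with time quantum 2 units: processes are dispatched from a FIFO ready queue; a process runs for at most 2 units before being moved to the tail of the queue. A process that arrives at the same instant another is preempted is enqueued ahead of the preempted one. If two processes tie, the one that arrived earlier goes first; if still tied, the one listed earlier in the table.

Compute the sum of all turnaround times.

217

Schedule: | A 0-4 | B 4-6 | A 6-8 | C 8-10 | B 10-12 | D 12-14 | A 14-16 | C 16-18 | E 18-20 | B 20-22 | F 22-24 | D 24-26 | A 26-28 | C 28-30 | E 30-32 | B 32-33 | F 33-35 | D 35-37 | A 37-38 | C 38-39 | E 39-41 | F 41-43 | D 43-45 | E 45-47 | F 47-48 | D 48-49 | E 49-52 |
Completion: A=38  B=33  C=39  D=49  E=52  F=48
Turnaround (C−A): A=38  B=30  C=34  D=41  E=40  F=34
Turnaround = completion − arrival: A=38, B=30, C=34, D=41, E=40, F=34
Total turnaround = 38 + 30 + 34 + 41 + 40 + 34 = 217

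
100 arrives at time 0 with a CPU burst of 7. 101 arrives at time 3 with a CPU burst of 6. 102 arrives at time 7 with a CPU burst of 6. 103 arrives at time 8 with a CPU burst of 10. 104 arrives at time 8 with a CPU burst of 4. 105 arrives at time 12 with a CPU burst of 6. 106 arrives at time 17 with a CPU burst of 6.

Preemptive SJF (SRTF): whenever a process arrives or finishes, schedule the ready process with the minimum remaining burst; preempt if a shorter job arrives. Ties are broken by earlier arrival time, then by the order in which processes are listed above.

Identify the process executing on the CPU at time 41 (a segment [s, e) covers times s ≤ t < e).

103

Timeline: | 100 0-7 | 101 7-8 | 104 8-12 | 101 12-17 | 102 17-23 | 105 23-29 | 106 29-35 | 103 35-45 |
Completion: 100=7  101=17  102=23  103=45  104=12  105=29  106=35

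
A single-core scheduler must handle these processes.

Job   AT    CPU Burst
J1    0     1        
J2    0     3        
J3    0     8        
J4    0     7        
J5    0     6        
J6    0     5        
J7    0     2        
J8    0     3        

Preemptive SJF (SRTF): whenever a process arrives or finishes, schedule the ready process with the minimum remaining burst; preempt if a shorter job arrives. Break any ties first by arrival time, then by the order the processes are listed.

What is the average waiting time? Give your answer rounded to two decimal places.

10.00

Timeline: | J1 0-1 | J7 1-3 | J2 3-6 | J8 6-9 | J6 9-14 | J5 14-20 | J4 20-27 | J3 27-35 |
Completion: J1=1  J2=6  J3=35  J4=27  J5=20  J6=14  J7=3  J8=9
Waiting times: J1=0, J2=3, J3=27, J4=20, J5=14, J6=9, J7=1, J8=6
Average waiting = (0+3+27+20+14+9+1+6) / 8 = 80/8 = 10.00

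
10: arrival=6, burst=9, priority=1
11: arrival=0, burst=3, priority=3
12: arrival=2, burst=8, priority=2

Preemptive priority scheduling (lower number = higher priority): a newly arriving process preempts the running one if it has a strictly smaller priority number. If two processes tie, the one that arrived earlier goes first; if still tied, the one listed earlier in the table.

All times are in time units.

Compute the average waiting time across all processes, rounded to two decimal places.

8.67

Gantt: | 11 0-2 | 12 2-6 | 10 6-15 | 12 15-19 | 11 19-20 |
Completion: 10=15  11=20  12=19
Turnaround (C−A): 10=9  11=20  12=17
Waiting times: 10=0, 11=17, 12=9
Average waiting = (0+17+9) / 3 = 26/3 = 8.67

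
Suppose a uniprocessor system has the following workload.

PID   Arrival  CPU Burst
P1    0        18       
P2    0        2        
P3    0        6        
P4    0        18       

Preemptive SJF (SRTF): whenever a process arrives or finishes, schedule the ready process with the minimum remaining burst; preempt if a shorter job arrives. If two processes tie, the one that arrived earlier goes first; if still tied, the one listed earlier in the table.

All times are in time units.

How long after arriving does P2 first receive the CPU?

Gantt: | P2 0-2 | P3 2-8 | P1 8-26 | P4 26-44 |
Completion: P1=26  P2=2  P3=8  P4=44
Response(P2) = first start − arrival = 0 − 0 = 0

0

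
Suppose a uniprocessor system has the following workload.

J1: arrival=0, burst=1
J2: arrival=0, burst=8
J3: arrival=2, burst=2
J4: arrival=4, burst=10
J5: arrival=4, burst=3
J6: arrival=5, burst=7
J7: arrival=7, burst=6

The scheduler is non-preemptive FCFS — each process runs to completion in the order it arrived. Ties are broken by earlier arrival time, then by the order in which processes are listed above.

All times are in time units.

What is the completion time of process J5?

24

Gantt: | J1 0-1 | J2 1-9 | J3 9-11 | J4 11-21 | J5 21-24 | J6 24-31 | J7 31-37 |
Completion: J1=1  J2=9  J3=11  J4=21  J5=24  J6=31  J7=37
Turnaround (C−A): J1=1  J2=9  J3=9  J4=17  J5=20  J6=26  J7=30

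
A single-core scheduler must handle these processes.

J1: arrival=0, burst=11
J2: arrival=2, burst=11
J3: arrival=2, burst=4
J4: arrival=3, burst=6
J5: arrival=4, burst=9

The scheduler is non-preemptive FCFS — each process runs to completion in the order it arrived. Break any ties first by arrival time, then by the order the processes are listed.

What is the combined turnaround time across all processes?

Timeline: | J1 0-11 | J2 11-22 | J3 22-26 | J4 26-32 | J5 32-41 |
Completion: J1=11  J2=22  J3=26  J4=32  J5=41
Turnaround = completion − arrival: J1=11, J2=20, J3=24, J4=29, J5=37
Total turnaround = 11 + 20 + 24 + 29 + 37 = 121

121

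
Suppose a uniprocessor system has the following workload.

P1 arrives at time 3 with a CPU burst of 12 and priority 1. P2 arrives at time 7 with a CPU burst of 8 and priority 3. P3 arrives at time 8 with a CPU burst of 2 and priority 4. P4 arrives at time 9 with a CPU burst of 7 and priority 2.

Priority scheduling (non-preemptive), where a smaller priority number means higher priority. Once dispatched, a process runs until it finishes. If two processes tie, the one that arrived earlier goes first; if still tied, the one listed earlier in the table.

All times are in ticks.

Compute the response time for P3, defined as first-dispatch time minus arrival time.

22

Gantt: | idle 0-3 | P1 3-15 | P4 15-22 | P2 22-30 | P3 30-32 |
Completion: P1=15  P2=30  P3=32  P4=22
Response(P3) = first start − arrival = 30 − 8 = 22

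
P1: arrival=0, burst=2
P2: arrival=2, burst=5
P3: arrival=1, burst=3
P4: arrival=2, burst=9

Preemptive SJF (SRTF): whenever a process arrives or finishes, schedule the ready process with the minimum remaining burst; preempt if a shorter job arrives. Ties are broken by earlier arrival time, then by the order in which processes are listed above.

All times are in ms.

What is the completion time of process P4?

Schedule: | P1 0-2 | P3 2-5 | P2 5-10 | P4 10-19 |
Completion: P1=2  P2=10  P3=5  P4=19
Turnaround (C−A): P1=2  P2=8  P3=4  P4=17

19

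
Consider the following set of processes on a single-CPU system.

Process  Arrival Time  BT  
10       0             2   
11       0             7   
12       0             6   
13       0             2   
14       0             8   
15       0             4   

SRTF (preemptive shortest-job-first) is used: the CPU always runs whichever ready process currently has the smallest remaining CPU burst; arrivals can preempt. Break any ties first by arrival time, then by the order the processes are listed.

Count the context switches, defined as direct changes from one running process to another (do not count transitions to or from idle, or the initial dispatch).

5

Schedule: | 10 0-2 | 13 2-4 | 15 4-8 | 12 8-14 | 11 14-21 | 14 21-29 |
Completion: 10=2  11=21  12=14  13=4  14=29  15=8
Turnaround (C−A): 10=2  11=21  12=14  13=4  14=29  15=8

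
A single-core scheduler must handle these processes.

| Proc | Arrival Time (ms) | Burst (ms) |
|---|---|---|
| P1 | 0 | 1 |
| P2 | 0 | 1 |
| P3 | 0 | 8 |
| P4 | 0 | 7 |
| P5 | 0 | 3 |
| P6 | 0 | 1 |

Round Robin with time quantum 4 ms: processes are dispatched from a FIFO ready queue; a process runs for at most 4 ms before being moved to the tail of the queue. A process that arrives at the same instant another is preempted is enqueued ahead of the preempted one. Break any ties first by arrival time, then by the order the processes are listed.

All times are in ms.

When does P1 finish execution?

Schedule: | P1 0-1 | P2 1-2 | P3 2-6 | P4 6-10 | P5 10-13 | P6 13-14 | P3 14-18 | P4 18-21 |
Completion: P1=1  P2=2  P3=18  P4=21  P5=13  P6=14
Turnaround (C−A): P1=1  P2=2  P3=18  P4=21  P5=13  P6=14

1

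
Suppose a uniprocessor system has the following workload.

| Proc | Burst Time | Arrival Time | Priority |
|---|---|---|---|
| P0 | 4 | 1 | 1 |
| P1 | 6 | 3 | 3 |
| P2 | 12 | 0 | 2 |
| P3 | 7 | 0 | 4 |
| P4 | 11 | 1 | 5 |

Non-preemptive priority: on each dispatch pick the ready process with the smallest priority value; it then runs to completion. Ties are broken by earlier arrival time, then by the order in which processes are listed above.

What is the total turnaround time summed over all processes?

Schedule: | P2 0-12 | P0 12-16 | P1 16-22 | P3 22-29 | P4 29-40 |
Completion: P0=16  P1=22  P2=12  P3=29  P4=40
Turnaround (C−A): P0=15  P1=19  P2=12  P3=29  P4=39
Turnaround = completion − arrival: P0=15, P1=19, P2=12, P3=29, P4=39
Total turnaround = 15 + 19 + 12 + 29 + 39 = 114

114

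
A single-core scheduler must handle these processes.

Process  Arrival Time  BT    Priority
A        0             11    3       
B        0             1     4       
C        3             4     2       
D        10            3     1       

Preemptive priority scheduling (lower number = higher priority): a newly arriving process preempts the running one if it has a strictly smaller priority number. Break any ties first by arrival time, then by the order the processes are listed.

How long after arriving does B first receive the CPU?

Gantt: | A 0-3 | C 3-7 | A 7-10 | D 10-13 | A 13-18 | B 18-19 |
Completion: A=18  B=19  C=7  D=13
Response(B) = first start − arrival = 18 − 0 = 18

18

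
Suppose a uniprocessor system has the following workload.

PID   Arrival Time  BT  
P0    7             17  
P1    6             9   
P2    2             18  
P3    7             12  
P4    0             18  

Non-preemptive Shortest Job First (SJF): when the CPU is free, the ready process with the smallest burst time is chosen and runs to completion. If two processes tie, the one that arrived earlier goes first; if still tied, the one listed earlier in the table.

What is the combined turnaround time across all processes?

Timeline: | P4 0-18 | P1 18-27 | P3 27-39 | P0 39-56 | P2 56-74 |
Completion: P0=56  P1=27  P2=74  P3=39  P4=18
Turnaround (C−A): P0=49  P1=21  P2=72  P3=32  P4=18
Turnaround = completion − arrival: P0=49, P1=21, P2=72, P3=32, P4=18
Total turnaround = 49 + 21 + 72 + 32 + 18 = 192

192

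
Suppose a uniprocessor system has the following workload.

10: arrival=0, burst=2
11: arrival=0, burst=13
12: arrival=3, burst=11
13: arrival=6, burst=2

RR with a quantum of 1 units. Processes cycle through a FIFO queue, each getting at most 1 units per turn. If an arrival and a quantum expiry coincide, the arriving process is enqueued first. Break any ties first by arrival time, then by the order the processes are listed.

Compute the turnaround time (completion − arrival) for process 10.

3

Schedule: | 10 0-1 | 11 1-2 | 10 2-3 | 11 3-4 | 12 4-5 | 11 5-6 | 12 6-7 | 13 7-8 | 11 8-9 | 12 9-10 | 13 10-11 | 11 11-12 | 12 12-13 | 11 13-14 | 12 14-15 | 11 15-16 | 12 16-17 | 11 17-18 | 12 18-19 | 11 19-20 | 12 20-21 | 11 21-22 | 12 22-23 | 11 23-24 | 12 24-25 | 11 25-26 | 12 26-27 | 11 27-28 |
Completion: 10=3  11=28  12=27  13=11
Turnaround(10) = completion − arrival = 3 − 0 = 3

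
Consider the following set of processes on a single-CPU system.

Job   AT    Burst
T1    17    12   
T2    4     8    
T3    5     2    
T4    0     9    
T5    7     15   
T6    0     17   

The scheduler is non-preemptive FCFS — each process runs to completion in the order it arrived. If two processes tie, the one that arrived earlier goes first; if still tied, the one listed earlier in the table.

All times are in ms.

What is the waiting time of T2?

Gantt: | T4 0-9 | T6 9-26 | T2 26-34 | T3 34-36 | T5 36-51 | T1 51-63 |
Completion: T1=63  T2=34  T3=36  T4=9  T5=51  T6=26
Waiting(T2) = turnaround − burst = 30 − 8 = 22

22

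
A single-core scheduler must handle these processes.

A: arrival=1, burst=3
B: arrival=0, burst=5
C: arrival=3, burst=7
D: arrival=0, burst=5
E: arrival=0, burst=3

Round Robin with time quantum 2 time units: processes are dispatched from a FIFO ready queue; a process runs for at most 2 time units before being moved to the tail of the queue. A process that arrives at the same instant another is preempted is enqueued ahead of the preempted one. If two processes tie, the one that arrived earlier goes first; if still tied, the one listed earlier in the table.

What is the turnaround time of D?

20

Schedule: | B 0-2 | D 2-4 | E 4-6 | A 6-8 | B 8-10 | C 10-12 | D 12-14 | E 14-15 | A 15-16 | B 16-17 | C 17-19 | D 19-20 | C 20-23 |
Completion: A=16  B=17  C=23  D=20  E=15
Turnaround (C−A): A=15  B=17  C=20  D=20  E=15
Turnaround(D) = completion − arrival = 20 − 0 = 20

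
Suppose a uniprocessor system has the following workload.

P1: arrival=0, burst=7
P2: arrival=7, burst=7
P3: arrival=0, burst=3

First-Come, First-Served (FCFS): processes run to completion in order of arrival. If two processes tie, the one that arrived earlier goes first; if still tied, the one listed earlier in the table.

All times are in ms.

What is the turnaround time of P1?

Timeline: | P1 0-7 | P3 7-10 | P2 10-17 |
Completion: P1=7  P2=17  P3=10
Turnaround (C−A): P1=7  P2=10  P3=10
Turnaround(P1) = completion − arrival = 7 − 0 = 7

7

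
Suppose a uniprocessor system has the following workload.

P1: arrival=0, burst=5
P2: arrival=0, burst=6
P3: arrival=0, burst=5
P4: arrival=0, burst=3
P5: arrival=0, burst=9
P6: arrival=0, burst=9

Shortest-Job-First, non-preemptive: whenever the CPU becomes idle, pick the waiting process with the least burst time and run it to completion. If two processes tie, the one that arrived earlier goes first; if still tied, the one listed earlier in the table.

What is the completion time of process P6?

Gantt: | P4 0-3 | P1 3-8 | P3 8-13 | P2 13-19 | P5 19-28 | P6 28-37 |
Completion: P1=8  P2=19  P3=13  P4=3  P5=28  P6=37
Turnaround (C−A): P1=8  P2=19  P3=13  P4=3  P5=28  P6=37

37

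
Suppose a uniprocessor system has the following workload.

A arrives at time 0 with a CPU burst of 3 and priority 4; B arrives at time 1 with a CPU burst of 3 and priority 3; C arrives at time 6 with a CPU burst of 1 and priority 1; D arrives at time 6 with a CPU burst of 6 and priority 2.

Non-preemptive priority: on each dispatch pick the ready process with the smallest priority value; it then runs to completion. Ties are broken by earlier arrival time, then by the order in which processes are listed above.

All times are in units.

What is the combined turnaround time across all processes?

16

Timeline: | A 0-3 | B 3-6 | C 6-7 | D 7-13 |
Completion: A=3  B=6  C=7  D=13
Turnaround (C−A): A=3  B=5  C=1  D=7
Turnaround = completion − arrival: A=3, B=5, C=1, D=7
Total turnaround = 3 + 5 + 1 + 7 = 16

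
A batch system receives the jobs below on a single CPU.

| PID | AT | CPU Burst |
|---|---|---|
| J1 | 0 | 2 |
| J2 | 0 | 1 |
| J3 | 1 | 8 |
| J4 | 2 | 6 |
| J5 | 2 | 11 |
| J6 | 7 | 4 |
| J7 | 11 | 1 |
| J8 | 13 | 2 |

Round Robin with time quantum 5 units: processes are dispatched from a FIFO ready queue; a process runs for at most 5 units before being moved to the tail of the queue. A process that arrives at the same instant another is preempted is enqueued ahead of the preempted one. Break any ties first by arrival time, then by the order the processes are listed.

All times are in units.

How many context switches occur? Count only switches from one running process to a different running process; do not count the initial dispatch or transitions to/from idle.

10

Schedule: | J1 0-2 | J2 2-3 | J3 3-8 | J4 8-13 | J5 13-18 | J6 18-22 | J3 22-25 | J7 25-26 | J8 26-28 | J4 28-29 | J5 29-35 |
Completion: J1=2  J2=3  J3=25  J4=29  J5=35  J6=22  J7=26  J8=28
Turnaround (C−A): J1=2  J2=3  J3=24  J4=27  J5=33  J6=15  J7=15  J8=15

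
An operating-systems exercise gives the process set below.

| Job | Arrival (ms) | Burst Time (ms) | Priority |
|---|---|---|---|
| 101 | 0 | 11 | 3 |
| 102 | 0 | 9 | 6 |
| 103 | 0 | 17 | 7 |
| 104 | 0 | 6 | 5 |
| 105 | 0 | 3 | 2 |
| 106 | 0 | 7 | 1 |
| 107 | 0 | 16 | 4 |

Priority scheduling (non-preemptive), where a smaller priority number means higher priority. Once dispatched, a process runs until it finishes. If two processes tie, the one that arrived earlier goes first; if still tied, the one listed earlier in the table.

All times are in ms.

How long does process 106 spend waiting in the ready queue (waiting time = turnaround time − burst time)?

0

Timeline: | 106 0-7 | 105 7-10 | 101 10-21 | 107 21-37 | 104 37-43 | 102 43-52 | 103 52-69 |
Completion: 101=21  102=52  103=69  104=43  105=10  106=7  107=37
Turnaround (C−A): 101=21  102=52  103=69  104=43  105=10  106=7  107=37
Waiting(106) = turnaround − burst = 7 − 7 = 0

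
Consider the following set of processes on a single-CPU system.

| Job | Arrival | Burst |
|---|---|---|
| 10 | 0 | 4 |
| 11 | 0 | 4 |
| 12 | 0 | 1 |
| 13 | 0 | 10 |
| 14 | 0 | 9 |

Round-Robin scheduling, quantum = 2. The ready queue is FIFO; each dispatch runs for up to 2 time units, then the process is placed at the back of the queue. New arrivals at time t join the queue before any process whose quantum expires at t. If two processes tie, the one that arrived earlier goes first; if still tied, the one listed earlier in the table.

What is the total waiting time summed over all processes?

56

Timeline: | 10 0-2 | 11 2-4 | 12 4-5 | 13 5-7 | 14 7-9 | 10 9-11 | 11 11-13 | 13 13-15 | 14 15-17 | 13 17-19 | 14 19-21 | 13 21-23 | 14 23-25 | 13 25-27 | 14 27-28 |
Completion: 10=11  11=13  12=5  13=27  14=28
Waiting = turnaround − burst: 10=7, 11=9, 12=4, 13=17, 14=19
Total waiting = 7 + 9 + 4 + 17 + 19 = 56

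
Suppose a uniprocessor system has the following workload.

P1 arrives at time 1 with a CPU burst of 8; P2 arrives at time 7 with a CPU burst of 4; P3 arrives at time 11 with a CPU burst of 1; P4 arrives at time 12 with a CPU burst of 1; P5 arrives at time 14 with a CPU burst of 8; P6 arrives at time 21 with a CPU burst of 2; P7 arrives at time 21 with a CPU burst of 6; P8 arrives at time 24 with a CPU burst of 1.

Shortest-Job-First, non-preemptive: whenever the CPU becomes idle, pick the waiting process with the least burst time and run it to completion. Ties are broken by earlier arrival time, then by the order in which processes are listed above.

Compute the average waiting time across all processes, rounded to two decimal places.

1.88

Timeline: | idle 0-1 | P1 1-9 | P2 9-13 | P3 13-14 | P4 14-15 | P5 15-23 | P6 23-25 | P8 25-26 | P7 26-32 |
Completion: P1=9  P2=13  P3=14  P4=15  P5=23  P6=25  P7=32  P8=26
Turnaround (C−A): P1=8  P2=6  P3=3  P4=3  P5=9  P6=4  P7=11  P8=2
Waiting times: P1=0, P2=2, P3=2, P4=2, P5=1, P6=2, P7=5, P8=1
Average waiting = (0+2+2+2+1+2+5+1) / 8 = 15/8 = 1.88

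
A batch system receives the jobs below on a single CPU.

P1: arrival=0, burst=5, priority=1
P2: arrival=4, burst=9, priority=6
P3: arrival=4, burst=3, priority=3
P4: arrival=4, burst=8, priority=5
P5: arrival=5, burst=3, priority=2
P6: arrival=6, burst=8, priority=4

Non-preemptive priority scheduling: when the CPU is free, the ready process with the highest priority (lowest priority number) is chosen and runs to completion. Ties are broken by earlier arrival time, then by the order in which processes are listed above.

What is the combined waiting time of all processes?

Schedule: | P1 0-5 | P5 5-8 | P3 8-11 | P6 11-19 | P4 19-27 | P2 27-36 |
Completion: P1=5  P2=36  P3=11  P4=27  P5=8  P6=19
Turnaround (C−A): P1=5  P2=32  P3=7  P4=23  P5=3  P6=13
Waiting = turnaround − burst: P1=0, P2=23, P3=4, P4=15, P5=0, P6=5
Total waiting = 0 + 23 + 4 + 15 + 0 + 5 = 47

47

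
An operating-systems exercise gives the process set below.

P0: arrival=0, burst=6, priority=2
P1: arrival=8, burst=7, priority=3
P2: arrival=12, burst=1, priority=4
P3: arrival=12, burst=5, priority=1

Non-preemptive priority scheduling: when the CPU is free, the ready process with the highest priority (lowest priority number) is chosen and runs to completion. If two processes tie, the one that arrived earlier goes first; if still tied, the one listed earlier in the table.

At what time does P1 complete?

Gantt: | P0 0-6 | idle 6-8 | P1 8-15 | P3 15-20 | P2 20-21 |
Completion: P0=6  P1=15  P2=21  P3=20

15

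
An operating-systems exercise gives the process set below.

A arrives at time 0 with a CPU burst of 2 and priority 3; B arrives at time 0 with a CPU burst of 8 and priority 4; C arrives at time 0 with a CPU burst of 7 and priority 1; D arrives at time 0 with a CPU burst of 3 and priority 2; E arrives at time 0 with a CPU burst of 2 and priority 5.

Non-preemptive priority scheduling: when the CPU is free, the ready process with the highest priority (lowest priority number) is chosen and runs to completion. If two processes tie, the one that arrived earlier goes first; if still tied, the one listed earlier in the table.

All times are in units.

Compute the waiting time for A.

10

Gantt: | C 0-7 | D 7-10 | A 10-12 | B 12-20 | E 20-22 |
Completion: A=12  B=20  C=7  D=10  E=22
Turnaround (C−A): A=12  B=20  C=7  D=10  E=22
Waiting(A) = turnaround − burst = 12 − 2 = 10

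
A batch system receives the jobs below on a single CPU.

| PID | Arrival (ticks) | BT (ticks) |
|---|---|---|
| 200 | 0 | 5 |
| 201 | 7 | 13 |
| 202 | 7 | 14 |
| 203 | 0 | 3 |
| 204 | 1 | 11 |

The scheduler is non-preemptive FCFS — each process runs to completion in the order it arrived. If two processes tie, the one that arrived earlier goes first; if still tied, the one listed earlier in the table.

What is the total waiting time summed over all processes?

49

Gantt: | 200 0-5 | 203 5-8 | 204 8-19 | 201 19-32 | 202 32-46 |
Completion: 200=5  201=32  202=46  203=8  204=19
Turnaround (C−A): 200=5  201=25  202=39  203=8  204=18
Waiting = turnaround − burst: 200=0, 201=12, 202=25, 203=5, 204=7
Total waiting = 0 + 12 + 25 + 5 + 7 = 49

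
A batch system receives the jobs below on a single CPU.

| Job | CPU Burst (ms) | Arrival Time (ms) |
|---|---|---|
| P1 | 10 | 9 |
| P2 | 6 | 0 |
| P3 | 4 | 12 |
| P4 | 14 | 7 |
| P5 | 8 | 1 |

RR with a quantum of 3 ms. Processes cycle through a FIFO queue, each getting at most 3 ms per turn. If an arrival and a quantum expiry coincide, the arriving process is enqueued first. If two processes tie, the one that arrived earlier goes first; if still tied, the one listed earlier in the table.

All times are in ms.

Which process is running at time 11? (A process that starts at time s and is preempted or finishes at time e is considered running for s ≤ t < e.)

P5

Schedule: | P2 0-3 | P5 3-6 | P2 6-9 | P5 9-12 | P4 12-15 | P1 15-18 | P3 18-21 | P5 21-23 | P4 23-26 | P1 26-29 | P3 29-30 | P4 30-33 | P1 33-36 | P4 36-39 | P1 39-40 | P4 40-42 |
Completion: P1=40  P2=9  P3=30  P4=42  P5=23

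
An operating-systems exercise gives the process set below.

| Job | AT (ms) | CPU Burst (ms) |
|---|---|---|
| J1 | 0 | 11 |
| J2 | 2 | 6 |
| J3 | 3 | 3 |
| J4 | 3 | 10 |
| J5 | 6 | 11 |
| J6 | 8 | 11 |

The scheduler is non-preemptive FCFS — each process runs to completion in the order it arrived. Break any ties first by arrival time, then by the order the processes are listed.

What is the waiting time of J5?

24

Schedule: | J1 0-11 | J2 11-17 | J3 17-20 | J4 20-30 | J5 30-41 | J6 41-52 |
Completion: J1=11  J2=17  J3=20  J4=30  J5=41  J6=52
Turnaround (C−A): J1=11  J2=15  J3=17  J4=27  J5=35  J6=44
Waiting(J5) = turnaround − burst = 35 − 11 = 24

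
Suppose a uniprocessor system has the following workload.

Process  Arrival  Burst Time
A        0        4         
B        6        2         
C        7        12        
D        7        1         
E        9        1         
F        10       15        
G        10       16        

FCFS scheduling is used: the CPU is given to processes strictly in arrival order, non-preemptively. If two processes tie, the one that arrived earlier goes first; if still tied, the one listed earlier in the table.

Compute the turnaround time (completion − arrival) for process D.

Timeline: | A 0-4 | idle 4-6 | B 6-8 | C 8-20 | D 20-21 | E 21-22 | F 22-37 | G 37-53 |
Completion: A=4  B=8  C=20  D=21  E=22  F=37  G=53
Turnaround (C−A): A=4  B=2  C=13  D=14  E=13  F=27  G=43
Turnaround(D) = completion − arrival = 21 − 7 = 14

14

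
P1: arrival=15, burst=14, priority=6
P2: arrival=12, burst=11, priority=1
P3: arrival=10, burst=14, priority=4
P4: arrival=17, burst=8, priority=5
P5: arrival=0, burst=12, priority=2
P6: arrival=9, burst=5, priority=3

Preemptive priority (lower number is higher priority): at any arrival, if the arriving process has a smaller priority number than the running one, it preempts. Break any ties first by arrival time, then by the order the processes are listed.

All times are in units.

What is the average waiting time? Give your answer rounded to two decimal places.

15.33

Gantt: | P5 0-12 | P2 12-23 | P6 23-28 | P3 28-42 | P4 42-50 | P1 50-64 |
Completion: P1=64  P2=23  P3=42  P4=50  P5=12  P6=28
Turnaround (C−A): P1=49  P2=11  P3=32  P4=33  P5=12  P6=19
Waiting times: P1=35, P2=0, P3=18, P4=25, P5=0, P6=14
Average waiting = (35+0+18+25+0+14) / 6 = 92/6 = 15.33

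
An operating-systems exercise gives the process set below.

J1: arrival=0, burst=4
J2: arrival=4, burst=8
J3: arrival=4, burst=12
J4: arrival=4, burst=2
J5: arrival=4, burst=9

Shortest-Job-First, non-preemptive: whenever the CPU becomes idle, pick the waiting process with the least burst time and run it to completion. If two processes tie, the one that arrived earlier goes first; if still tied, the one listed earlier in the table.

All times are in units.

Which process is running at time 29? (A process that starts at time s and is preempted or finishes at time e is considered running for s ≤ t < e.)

Gantt: | J1 0-4 | J4 4-6 | J2 6-14 | J5 14-23 | J3 23-35 |
Completion: J1=4  J2=14  J3=35  J4=6  J5=23
Turnaround (C−A): J1=4  J2=10  J3=31  J4=2  J5=19

J3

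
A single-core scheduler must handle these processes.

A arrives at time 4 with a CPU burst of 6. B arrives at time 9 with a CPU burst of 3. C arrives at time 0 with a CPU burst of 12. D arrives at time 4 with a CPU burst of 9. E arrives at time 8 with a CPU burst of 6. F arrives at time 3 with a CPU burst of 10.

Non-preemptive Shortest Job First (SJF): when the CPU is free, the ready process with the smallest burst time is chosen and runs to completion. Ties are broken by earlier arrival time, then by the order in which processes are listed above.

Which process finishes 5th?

Gantt: | C 0-12 | B 12-15 | A 15-21 | E 21-27 | D 27-36 | F 36-46 |
Completion: A=21  B=15  C=12  D=36  E=27  F=46
Finish order: C → B → A → E → D → F

D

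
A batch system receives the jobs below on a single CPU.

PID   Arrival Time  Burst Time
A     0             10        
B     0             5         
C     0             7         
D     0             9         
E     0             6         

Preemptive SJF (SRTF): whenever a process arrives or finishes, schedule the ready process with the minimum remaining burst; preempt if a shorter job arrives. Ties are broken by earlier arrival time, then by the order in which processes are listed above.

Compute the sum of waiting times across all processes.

Timeline: | B 0-5 | E 5-11 | C 11-18 | D 18-27 | A 27-37 |
Completion: A=37  B=5  C=18  D=27  E=11
Turnaround (C−A): A=37  B=5  C=18  D=27  E=11
Waiting = turnaround − burst: A=27, B=0, C=11, D=18, E=5
Total waiting = 27 + 0 + 11 + 18 + 5 = 61

61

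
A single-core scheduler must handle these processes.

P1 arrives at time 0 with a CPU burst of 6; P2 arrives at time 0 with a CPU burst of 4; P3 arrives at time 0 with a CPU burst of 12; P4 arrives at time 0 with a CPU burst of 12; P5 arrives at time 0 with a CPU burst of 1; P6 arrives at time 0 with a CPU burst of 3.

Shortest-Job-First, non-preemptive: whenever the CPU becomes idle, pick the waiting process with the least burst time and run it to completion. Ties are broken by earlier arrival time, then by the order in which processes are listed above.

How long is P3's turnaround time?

Gantt: | P5 0-1 | P6 1-4 | P2 4-8 | P1 8-14 | P3 14-26 | P4 26-38 |
Completion: P1=14  P2=8  P3=26  P4=38  P5=1  P6=4
Turnaround (C−A): P1=14  P2=8  P3=26  P4=38  P5=1  P6=4
Turnaround(P3) = completion − arrival = 26 − 0 = 26

26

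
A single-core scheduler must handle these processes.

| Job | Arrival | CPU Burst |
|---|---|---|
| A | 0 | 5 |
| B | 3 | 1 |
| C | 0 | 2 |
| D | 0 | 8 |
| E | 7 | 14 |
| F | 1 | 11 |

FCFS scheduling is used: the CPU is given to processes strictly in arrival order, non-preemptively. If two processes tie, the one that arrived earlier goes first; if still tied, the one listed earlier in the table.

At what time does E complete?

41

Timeline: | A 0-5 | C 5-7 | D 7-15 | F 15-26 | B 26-27 | E 27-41 |
Completion: A=5  B=27  C=7  D=15  E=41  F=26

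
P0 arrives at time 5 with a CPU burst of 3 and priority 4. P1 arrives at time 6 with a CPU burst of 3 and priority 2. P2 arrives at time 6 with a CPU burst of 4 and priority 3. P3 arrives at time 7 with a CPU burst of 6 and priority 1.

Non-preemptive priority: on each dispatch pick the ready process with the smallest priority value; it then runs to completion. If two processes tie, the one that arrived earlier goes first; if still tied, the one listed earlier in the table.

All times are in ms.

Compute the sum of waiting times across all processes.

20

Timeline: | idle 0-5 | P0 5-8 | P3 8-14 | P1 14-17 | P2 17-21 |
Completion: P0=8  P1=17  P2=21  P3=14
Turnaround (C−A): P0=3  P1=11  P2=15  P3=7
Waiting = turnaround − burst: P0=0, P1=8, P2=11, P3=1
Total waiting = 0 + 8 + 11 + 1 = 20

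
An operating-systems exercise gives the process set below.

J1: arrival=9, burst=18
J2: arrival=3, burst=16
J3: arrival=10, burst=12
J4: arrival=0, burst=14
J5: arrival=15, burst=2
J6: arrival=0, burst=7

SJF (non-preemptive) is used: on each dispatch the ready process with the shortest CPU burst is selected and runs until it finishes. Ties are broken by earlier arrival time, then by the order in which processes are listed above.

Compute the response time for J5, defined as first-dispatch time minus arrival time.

6

Timeline: | J6 0-7 | J4 7-21 | J5 21-23 | J3 23-35 | J2 35-51 | J1 51-69 |
Completion: J1=69  J2=51  J3=35  J4=21  J5=23  J6=7
Response(J5) = first start − arrival = 21 − 15 = 6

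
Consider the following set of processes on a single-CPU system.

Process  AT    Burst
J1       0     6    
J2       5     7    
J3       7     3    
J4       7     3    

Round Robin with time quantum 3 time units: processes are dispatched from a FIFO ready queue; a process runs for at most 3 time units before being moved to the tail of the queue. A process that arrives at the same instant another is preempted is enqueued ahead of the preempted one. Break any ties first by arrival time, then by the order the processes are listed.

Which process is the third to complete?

Gantt: | J1 0-6 | J2 6-9 | J3 9-12 | J4 12-15 | J2 15-19 |
Completion: J1=6  J2=19  J3=12  J4=15
Turnaround (C−A): J1=6  J2=14  J3=5  J4=8
Finish order: J1 → J3 → J4 → J2

J4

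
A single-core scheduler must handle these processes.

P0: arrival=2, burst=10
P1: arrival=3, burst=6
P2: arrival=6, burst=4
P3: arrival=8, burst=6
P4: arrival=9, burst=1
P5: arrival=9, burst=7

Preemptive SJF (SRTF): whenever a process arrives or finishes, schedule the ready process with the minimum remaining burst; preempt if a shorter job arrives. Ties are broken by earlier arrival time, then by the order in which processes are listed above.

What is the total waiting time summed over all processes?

45

Schedule: | idle 0-2 | P0 2-3 | P1 3-9 | P4 9-10 | P2 10-14 | P3 14-20 | P5 20-27 | P0 27-36 |
Completion: P0=36  P1=9  P2=14  P3=20  P4=10  P5=27
Waiting = turnaround − burst: P0=24, P1=0, P2=4, P3=6, P4=0, P5=11
Total waiting = 24 + 0 + 4 + 6 + 0 + 11 = 45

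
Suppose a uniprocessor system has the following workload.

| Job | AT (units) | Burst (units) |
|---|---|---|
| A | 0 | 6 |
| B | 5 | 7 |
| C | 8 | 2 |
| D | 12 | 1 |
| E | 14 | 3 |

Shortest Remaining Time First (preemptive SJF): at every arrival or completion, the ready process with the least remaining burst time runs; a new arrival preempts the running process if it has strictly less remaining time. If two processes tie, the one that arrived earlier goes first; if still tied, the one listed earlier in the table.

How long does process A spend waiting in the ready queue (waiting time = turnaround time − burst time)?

Timeline: | A 0-6 | B 6-8 | C 8-10 | B 10-12 | D 12-13 | B 13-16 | E 16-19 |
Completion: A=6  B=16  C=10  D=13  E=19
Turnaround (C−A): A=6  B=11  C=2  D=1  E=5
Waiting(A) = turnaround − burst = 6 − 6 = 0

0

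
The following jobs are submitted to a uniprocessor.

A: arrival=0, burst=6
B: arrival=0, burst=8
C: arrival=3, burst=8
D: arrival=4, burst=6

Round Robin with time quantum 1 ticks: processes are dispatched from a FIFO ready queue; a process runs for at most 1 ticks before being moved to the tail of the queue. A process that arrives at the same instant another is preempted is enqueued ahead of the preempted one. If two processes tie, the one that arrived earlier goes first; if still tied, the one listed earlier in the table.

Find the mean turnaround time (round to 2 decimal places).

Timeline: | A 0-1 | B 1-2 | A 2-3 | B 3-4 | C 4-5 | A 5-6 | D 6-7 | B 7-8 | C 8-9 | A 9-10 | D 10-11 | B 11-12 | C 12-13 | A 13-14 | D 14-15 | B 15-16 | C 16-17 | A 17-18 | D 18-19 | B 19-20 | C 20-21 | D 21-22 | B 22-23 | C 23-24 | D 24-25 | B 25-26 | C 26-28 |
Completion: A=18  B=26  C=28  D=25
Turnaround (C−A): A=18  B=26  C=25  D=21
Turnaround times: A=18, B=26, C=25, D=21
Average turnaround = (18+26+25+21) / 4 = 90/4 = 22.50

22.50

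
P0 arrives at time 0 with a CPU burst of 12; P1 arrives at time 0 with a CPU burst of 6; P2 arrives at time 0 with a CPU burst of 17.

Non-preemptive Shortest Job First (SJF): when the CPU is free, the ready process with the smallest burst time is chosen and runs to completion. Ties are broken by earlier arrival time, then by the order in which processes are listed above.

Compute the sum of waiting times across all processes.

24

Timeline: | P1 0-6 | P0 6-18 | P2 18-35 |
Completion: P0=18  P1=6  P2=35
Turnaround (C−A): P0=18  P1=6  P2=35
Waiting = turnaround − burst: P0=6, P1=0, P2=18
Total waiting = 6 + 0 + 18 = 24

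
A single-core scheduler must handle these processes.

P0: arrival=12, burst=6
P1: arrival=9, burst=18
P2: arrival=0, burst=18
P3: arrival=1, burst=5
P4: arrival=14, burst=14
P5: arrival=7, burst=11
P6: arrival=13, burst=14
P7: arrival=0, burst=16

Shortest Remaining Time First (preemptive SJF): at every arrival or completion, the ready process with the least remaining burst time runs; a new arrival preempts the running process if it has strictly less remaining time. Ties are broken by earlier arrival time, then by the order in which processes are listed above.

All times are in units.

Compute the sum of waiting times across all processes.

232

Schedule: | P7 0-1 | P3 1-6 | P7 6-7 | P5 7-18 | P0 18-24 | P7 24-38 | P6 38-52 | P4 52-66 | P2 66-84 | P1 84-102 |
Completion: P0=24  P1=102  P2=84  P3=6  P4=66  P5=18  P6=52  P7=38
Waiting = turnaround − burst: P0=6, P1=75, P2=66, P3=0, P4=38, P5=0, P6=25, P7=22
Total waiting = 6 + 75 + 66 + 0 + 38 + 0 + 25 + 22 = 232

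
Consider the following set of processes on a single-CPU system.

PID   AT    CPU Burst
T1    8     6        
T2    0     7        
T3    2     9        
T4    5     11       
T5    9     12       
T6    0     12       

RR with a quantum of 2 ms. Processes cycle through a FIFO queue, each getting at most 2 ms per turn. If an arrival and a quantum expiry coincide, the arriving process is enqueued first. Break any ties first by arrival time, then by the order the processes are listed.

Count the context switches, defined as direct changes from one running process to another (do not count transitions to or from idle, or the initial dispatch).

Timeline: | T2 0-2 | T6 2-4 | T3 4-6 | T2 6-8 | T6 8-10 | T4 10-12 | T3 12-14 | T1 14-16 | T2 16-18 | T5 18-20 | T6 20-22 | T4 22-24 | T3 24-26 | T1 26-28 | T2 28-29 | T5 29-31 | T6 31-33 | T4 33-35 | T3 35-37 | T1 37-39 | T5 39-41 | T6 41-43 | T4 43-45 | T3 45-46 | T5 46-48 | T6 48-50 | T4 50-52 | T5 52-54 | T4 54-55 | T5 55-57 |
Completion: T1=39  T2=29  T3=46  T4=55  T5=57  T6=50
Turnaround (C−A): T1=31  T2=29  T3=44  T4=50  T5=48  T6=50

29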